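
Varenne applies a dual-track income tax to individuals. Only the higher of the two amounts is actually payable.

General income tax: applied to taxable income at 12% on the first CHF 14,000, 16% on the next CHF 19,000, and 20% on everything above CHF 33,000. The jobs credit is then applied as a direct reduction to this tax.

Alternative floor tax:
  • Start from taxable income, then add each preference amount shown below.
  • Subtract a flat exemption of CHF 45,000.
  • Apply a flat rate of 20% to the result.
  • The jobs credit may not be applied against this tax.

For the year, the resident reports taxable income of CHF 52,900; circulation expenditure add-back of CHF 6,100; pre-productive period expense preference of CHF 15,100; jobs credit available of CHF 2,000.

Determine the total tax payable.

General income tax:
  CHF 14,000 × 12% = CHF 1,680
  CHF 19,000 × 16% = CHF 3,040
  CHF 19,900 × 20% = CHF 3,980
  → CHF 8,700
  Less jobs credit CHF 2,000 → CHF 6,700

Alternative floor tax:
  Adjusted income: CHF 52,900 + CHF 6,100 + CHF 15,100 = CHF 74,100
  Less exemption CHF 45,000 → base CHF 29,100
  CHF 29,100 × 20% = CHF 5,820

CHF 6,700 > CHF 5,820, so the general income tax governs.

CHF 6,700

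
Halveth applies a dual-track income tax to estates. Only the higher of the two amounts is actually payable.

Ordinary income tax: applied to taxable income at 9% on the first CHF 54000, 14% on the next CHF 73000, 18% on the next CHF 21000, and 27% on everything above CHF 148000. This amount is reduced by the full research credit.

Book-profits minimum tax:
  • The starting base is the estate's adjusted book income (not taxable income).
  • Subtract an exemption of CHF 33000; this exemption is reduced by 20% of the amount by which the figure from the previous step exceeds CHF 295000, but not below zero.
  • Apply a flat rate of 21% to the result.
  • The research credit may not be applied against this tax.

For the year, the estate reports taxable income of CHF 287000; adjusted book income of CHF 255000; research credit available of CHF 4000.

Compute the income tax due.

CHF 52390

Ordinary income tax:
  CHF 54000 × 9% = CHF 4860
  CHF 73000 × 14% = CHF 10220
  CHF 21000 × 18% = CHF 3780
  CHF 139000 × 27% = CHF 37530
  → CHF 56390
  Less research credit CHF 4000 → CHF 52390

Book-profits minimum tax:
  Base (adjusted book income): CHF 255000
  Exemption: CHF 255000 ≤ CHF 295000, so full CHF 33000 applies
  Base: CHF 255000 − CHF 33000 = CHF 222000
  CHF 222000 × 21% = CHF 46620

CHF 52390 > CHF 46620, so the ordinary income tax governs.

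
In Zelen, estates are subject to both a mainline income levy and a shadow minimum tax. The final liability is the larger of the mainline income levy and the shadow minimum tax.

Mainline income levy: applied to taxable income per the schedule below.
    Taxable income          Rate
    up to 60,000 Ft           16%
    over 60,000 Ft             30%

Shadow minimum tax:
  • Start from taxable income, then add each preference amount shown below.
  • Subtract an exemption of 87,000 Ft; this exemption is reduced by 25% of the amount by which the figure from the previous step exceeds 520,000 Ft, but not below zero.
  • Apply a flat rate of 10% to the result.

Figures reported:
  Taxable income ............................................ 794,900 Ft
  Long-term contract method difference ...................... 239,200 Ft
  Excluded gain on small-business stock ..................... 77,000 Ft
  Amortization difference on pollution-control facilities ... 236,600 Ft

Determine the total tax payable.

230,070 Ft

Shadow minimum tax:
  Adjusted income: 794,900 Ft + 239,200 Ft + 77,000 Ft + 236,600 Ft = 1,347,700 Ft
  Exemption: 25% × (1,347,700 Ft − 520,000 Ft) = 206,925 Ft ≥ 87,000 Ft, so the exemption is fully phased out
  Base: 1,347,700 Ft − 0 Ft = 1,347,700 Ft
  1,347,700 Ft × 10% = 134,770 Ft

Mainline income levy:
  60,000 Ft × 16% = 9,600 Ft
  734,900 Ft × 30% = 220,470 Ft
  → 230,070 Ft

230,070 Ft > 134,770 Ft, so the mainline income levy governs.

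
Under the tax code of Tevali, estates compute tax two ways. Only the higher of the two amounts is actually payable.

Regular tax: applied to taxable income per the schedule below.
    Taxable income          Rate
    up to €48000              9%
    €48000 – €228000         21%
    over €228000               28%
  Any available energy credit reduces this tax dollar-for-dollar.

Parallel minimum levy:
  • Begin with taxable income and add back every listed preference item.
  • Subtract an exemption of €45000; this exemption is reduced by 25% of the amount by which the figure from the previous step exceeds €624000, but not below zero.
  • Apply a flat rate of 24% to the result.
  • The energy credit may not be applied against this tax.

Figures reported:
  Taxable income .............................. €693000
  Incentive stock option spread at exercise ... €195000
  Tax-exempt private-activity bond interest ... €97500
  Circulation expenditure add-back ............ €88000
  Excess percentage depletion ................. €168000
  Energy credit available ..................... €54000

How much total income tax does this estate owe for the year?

Parallel minimum levy:
  Adjusted income: €693000 + €195000 + €97500 + €88000 + €168000 = €1241500
  Exemption: 25% × (€1241500 − €624000) = €154375 ≥ €45000, so the exemption is fully phased out
  Base: €1241500 − €0 = €1241500
  €1241500 × 24% = €297960

Regular tax:
  €48000 × 9% = €4320
  €180000 × 21% = €37800
  €465000 × 28% = €130200
  → €172320
  Less energy credit €54000 → €118320

€297960 > €118320, so the parallel minimum levy is the binding amount.

€297960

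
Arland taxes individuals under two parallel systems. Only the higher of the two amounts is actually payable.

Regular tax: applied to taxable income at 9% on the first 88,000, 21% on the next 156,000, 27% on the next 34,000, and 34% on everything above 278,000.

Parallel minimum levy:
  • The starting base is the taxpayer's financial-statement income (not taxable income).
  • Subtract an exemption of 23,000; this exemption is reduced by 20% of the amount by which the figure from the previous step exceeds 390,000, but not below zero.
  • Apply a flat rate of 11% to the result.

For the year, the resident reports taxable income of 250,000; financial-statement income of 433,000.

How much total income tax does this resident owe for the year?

46,046

Parallel minimum levy:
  Base (financial-statement income): 433,000
  Exemption: 23,000 − 20% × (433,000 − 390,000) = 23,000 − 8,600 = 14,400
  Base: 433,000 − 14,400 = 418,600
  418,600 × 11% = 46,046

Regular tax:
  88,000 × 9% = 7,920
  156,000 × 21% = 32,760
  6,000 × 27% = 1,620
  → 42,300

46,046 > 42,300, so the parallel minimum levy is the binding amount.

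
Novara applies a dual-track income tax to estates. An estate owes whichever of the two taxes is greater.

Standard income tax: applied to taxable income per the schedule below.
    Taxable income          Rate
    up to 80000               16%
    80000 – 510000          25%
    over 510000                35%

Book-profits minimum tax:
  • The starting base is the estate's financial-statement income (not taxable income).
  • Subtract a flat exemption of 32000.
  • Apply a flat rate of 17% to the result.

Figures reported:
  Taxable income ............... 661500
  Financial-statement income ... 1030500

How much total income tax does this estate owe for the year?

Book-profits minimum tax:
  Base (financial-statement income): 1030500
  Less exemption 32000 → base 998500
  998500 × 17% = 169745

Standard income tax:
  80000 × 16% = 12800
  430000 × 25% = 107500
  151500 × 35% = 53025
  → 173325

173325 > 169745, so the standard income tax governs.

173325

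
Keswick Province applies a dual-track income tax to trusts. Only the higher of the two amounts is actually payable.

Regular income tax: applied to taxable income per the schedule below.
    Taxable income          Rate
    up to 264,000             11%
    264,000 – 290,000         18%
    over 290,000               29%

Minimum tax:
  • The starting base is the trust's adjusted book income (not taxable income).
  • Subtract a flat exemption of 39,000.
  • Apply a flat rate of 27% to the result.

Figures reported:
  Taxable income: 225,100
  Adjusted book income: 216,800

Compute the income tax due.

48,006

Minimum tax:
  Base (adjusted book income): 216,800
  Less exemption 39,000 → base 177,800
  177,800 × 27% = 48,006

Regular income tax:
  225,100 × 11% = 24,761

48,006 > 24,761, so the minimum tax is the binding amount.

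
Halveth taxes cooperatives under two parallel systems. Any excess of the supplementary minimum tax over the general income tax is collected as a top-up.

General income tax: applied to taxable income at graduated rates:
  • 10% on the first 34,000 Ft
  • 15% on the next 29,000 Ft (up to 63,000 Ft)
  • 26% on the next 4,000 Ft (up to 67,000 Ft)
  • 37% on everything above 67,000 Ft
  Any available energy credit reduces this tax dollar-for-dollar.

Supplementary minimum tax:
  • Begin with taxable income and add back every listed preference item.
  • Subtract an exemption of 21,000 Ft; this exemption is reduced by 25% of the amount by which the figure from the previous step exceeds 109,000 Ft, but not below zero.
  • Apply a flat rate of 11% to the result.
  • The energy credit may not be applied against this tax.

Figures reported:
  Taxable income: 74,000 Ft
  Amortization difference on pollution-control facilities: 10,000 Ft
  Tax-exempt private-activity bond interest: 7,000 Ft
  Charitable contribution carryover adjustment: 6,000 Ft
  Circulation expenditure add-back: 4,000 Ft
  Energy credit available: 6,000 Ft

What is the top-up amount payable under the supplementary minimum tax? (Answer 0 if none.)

General income tax:
  34,000 Ft × 10% = 3,400 Ft
  29,000 Ft × 15% = 4,350 Ft
  4,000 Ft × 26% = 1,040 Ft
  7,000 Ft × 37% = 2,590 Ft
  → 11,380 Ft
  Less energy credit 6,000 Ft → 5,380 Ft

Supplementary minimum tax:
  Adjusted income: 74,000 Ft + 10,000 Ft + 7,000 Ft + 6,000 Ft + 4,000 Ft = 101,000 Ft
  Exemption: 101,000 Ft ≤ 109,000 Ft, so full 21,000 Ft applies
  Base: 101,000 Ft − 21,000 Ft = 80,000 Ft
  80,000 Ft × 11% = 8,800 Ft

Excess of supplementary minimum tax over general income tax: 8,800 Ft − 5,380 Ft = 3,420 Ft.

3,420 Ft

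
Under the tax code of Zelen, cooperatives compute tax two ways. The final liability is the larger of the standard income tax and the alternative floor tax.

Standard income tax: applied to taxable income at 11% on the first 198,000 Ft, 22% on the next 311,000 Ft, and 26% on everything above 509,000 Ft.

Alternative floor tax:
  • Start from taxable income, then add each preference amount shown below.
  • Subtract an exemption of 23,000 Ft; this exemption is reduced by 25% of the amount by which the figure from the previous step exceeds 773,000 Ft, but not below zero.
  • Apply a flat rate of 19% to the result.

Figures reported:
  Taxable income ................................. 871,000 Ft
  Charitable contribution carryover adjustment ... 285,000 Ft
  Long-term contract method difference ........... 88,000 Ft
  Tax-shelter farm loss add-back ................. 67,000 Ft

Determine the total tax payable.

Standard income tax:
  198,000 Ft × 11% = 21,780 Ft
  311,000 Ft × 22% = 68,420 Ft
  362,000 Ft × 26% = 94,120 Ft
  → 184,320 Ft

Alternative floor tax:
  Adjusted income: 871,000 Ft + 285,000 Ft + 88,000 Ft + 67,000 Ft = 1,311,000 Ft
  Exemption: 25% × (1,311,000 Ft − 773,000 Ft) = 134,500 Ft ≥ 23,000 Ft, so the exemption is fully phased out
  Base: 1,311,000 Ft − 0 Ft = 1,311,000 Ft
  1,311,000 Ft × 19% = 249,090 Ft

249,090 Ft > 184,320 Ft, so the alternative floor tax is the binding amount.

249,090 Ft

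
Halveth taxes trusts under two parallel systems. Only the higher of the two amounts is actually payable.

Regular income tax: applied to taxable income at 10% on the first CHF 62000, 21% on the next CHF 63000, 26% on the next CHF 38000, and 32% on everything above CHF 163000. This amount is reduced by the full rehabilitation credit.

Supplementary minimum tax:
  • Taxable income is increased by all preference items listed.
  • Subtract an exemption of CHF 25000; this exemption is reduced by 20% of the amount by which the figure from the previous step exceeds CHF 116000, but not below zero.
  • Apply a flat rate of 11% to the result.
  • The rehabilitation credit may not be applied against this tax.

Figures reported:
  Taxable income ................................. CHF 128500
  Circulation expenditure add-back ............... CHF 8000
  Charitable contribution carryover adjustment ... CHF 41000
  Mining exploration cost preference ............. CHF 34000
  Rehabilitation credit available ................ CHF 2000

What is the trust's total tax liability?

CHF 22616

Supplementary minimum tax:
  Adjusted income: CHF 128500 + CHF 8000 + CHF 41000 + CHF 34000 = CHF 211500
  Exemption: CHF 25000 − 20% × (CHF 211500 − CHF 116000) = CHF 25000 − CHF 19100 = CHF 5900
  Base: CHF 211500 − CHF 5900 = CHF 205600
  CHF 205600 × 11% = CHF 22616

Regular income tax:
  CHF 62000 × 10% = CHF 6200
  CHF 63000 × 21% = CHF 13230
  CHF 3500 × 26% = CHF 910
  → CHF 20340
  Less rehabilitation credit CHF 2000 → CHF 18340

CHF 22616 > CHF 18340, so the supplementary minimum tax is the binding amount.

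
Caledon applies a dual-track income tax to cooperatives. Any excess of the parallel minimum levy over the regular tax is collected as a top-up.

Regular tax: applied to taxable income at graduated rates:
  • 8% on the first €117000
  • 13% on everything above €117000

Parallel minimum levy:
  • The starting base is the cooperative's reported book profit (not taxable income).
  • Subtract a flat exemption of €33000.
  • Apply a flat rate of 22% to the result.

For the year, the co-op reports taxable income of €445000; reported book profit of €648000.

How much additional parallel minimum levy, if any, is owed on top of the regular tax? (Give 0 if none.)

Regular tax:
  €117000 × 8% = €9360
  €328000 × 13% = €42640
  → €52000

Parallel minimum levy:
  Base (reported book profit): €648000
  Less exemption €33000 → base €615000
  €615000 × 22% = €135300

Excess of parallel minimum levy over regular tax: €135300 − €52000 = €83300.

€83300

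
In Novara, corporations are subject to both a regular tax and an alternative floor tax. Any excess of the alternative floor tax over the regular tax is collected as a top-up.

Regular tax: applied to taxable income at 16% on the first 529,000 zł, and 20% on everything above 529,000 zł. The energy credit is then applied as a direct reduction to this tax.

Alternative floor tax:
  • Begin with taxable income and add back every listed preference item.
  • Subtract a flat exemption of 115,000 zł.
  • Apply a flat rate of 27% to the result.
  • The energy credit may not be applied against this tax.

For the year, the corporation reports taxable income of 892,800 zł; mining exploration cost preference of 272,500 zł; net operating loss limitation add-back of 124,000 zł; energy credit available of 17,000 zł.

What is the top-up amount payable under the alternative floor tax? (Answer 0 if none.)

176,661 zł

Regular tax:
  529,000 zł × 16% = 84,640 zł
  363,800 zł × 20% = 72,760 zł
  → 157,400 zł
  Less energy credit 17,000 zł → 140,400 zł

Alternative floor tax:
  Adjusted income: 892,800 zł + 272,500 zł + 124,000 zł = 1,289,300 zł
  Less exemption 115,000 zł → base 1,174,300 zł
  1,174,300 zł × 27% = 317,061 zł

Excess of alternative floor tax over regular tax: 317,061 zł − 140,400 zł = 176,661 zł.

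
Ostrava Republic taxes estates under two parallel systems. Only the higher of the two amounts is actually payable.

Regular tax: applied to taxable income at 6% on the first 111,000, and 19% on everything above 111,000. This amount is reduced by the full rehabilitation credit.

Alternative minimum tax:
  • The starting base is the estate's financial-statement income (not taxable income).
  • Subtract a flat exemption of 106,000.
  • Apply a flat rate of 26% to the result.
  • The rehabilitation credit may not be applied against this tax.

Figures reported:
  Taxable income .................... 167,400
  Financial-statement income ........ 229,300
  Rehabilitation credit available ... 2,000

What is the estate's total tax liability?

Regular tax:
  111,000 × 6% = 6,660
  56,400 × 19% = 10,716
  → 17,376
  Less rehabilitation credit 2,000 → 15,376

Alternative minimum tax:
  Base (financial-statement income): 229,300
  Less exemption 106,000 → base 123,300
  123,300 × 26% = 32,058

32,058 > 15,376, so the alternative minimum tax is the binding amount.

32,058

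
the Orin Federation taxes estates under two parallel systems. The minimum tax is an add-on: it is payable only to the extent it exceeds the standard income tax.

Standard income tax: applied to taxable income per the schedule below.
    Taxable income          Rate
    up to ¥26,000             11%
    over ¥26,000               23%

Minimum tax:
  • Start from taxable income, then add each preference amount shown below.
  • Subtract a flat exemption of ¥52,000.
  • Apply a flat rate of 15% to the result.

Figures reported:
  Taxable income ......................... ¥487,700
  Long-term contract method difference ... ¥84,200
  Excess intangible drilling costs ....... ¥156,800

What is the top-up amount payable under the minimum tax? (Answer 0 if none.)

Standard income tax:
  ¥26,000 × 11% = ¥2,860
  ¥461,700 × 23% = ¥106,191
  → ¥109,051

Minimum tax:
  Adjusted income: ¥487,700 + ¥84,200 + ¥156,800 = ¥728,700
  Less exemption ¥52,000 → base ¥676,700
  ¥676,700 × 15% = ¥101,505

¥101,505 ≤ ¥109,051, so no add-on is due.

¥0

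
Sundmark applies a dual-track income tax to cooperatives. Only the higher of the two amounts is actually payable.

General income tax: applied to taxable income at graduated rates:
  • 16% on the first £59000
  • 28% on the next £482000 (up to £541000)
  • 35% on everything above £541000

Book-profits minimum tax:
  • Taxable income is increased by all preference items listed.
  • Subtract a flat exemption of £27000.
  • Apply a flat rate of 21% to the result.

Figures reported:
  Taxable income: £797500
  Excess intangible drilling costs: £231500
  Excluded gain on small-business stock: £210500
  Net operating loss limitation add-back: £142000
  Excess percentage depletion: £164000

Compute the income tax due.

£318885

General income tax:
  £59000 × 16% = £9440
  £482000 × 28% = £134960
  £256500 × 35% = £89775
  → £234175

Book-profits minimum tax:
  Adjusted income: £797500 + £231500 + £210500 + £142000 + £164000 = £1545500
  Less exemption £27000 → base £1518500
  £1518500 × 21% = £318885

£318885 > £234175, so the book-profits minimum tax is the binding amount.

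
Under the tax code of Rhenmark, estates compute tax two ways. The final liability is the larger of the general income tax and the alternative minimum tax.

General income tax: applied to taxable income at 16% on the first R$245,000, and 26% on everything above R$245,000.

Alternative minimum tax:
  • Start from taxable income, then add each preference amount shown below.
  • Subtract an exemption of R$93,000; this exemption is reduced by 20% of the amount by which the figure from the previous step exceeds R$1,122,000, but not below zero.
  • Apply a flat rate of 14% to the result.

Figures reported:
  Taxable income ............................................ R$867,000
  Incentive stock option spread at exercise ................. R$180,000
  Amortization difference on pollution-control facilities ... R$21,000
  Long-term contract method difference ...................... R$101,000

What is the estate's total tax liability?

General income tax:
  R$245,000 × 16% = R$39,200
  R$622,000 × 26% = R$161,720
  → R$200,920

Alternative minimum tax:
  Adjusted income: R$867,000 + R$180,000 + R$21,000 + R$101,000 = R$1,169,000
  Exemption: R$93,000 − 20% × (R$1,169,000 − R$1,122,000) = R$93,000 − R$9,400 = R$83,600
  Base: R$1,169,000 − R$83,600 = R$1,085,400
  R$1,085,400 × 14% = R$151,956

R$200,920 > R$151,956, so the general income tax governs.

R$200,920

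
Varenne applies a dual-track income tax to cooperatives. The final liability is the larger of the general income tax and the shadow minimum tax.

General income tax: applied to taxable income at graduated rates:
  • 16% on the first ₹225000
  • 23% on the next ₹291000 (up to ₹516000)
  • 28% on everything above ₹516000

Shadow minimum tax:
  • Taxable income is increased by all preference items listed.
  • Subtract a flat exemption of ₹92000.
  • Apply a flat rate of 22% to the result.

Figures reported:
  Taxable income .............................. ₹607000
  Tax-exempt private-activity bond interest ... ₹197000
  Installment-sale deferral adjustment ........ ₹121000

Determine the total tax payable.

Shadow minimum tax:
  Adjusted income: ₹607000 + ₹197000 + ₹121000 = ₹925000
  Less exemption ₹92000 → base ₹833000
  ₹833000 × 22% = ₹183260

General income tax:
  ₹225000 × 16% = ₹36000
  ₹291000 × 23% = ₹66930
  ₹91000 × 28% = ₹25480
  → ₹128410

₹183260 > ₹128410, so the shadow minimum tax is the binding amount.

₹183260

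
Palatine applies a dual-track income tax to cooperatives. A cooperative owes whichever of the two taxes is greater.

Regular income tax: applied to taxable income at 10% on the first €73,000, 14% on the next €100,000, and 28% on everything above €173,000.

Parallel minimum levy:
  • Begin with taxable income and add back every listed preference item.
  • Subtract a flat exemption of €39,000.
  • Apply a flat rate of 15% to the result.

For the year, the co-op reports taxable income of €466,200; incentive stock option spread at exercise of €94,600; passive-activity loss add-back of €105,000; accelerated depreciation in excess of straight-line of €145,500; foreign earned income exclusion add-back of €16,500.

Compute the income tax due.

€118,320

Parallel minimum levy:
  Adjusted income: €466,200 + €94,600 + €105,000 + €145,500 + €16,500 = €827,800
  Less exemption €39,000 → base €788,800
  €788,800 × 15% = €118,320

Regular income tax:
  €73,000 × 10% = €7,300
  €100,000 × 14% = €14,000
  €293,200 × 28% = €82,096
  → €103,396

€118,320 > €103,396, so the parallel minimum levy is the binding amount.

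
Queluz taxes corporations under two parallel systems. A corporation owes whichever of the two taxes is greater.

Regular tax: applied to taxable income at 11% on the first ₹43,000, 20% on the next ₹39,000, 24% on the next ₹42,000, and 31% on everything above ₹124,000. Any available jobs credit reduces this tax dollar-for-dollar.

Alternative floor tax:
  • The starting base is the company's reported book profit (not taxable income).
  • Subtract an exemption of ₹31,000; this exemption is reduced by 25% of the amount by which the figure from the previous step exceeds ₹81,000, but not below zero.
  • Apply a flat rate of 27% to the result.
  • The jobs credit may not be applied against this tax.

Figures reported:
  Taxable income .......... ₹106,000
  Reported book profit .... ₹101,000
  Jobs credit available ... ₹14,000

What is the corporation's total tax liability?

₹20,250

Regular tax:
  ₹43,000 × 11% = ₹4,730
  ₹39,000 × 20% = ₹7,800
  ₹24,000 × 24% = ₹5,760
  → ₹18,290
  Less jobs credit ₹14,000 → ₹4,290

Alternative floor tax:
  Base (reported book profit): ₹101,000
  Exemption: ₹31,000 − 25% × (₹101,000 − ₹81,000) = ₹31,000 − ₹5,000 = ₹26,000
  Base: ₹101,000 − ₹26,000 = ₹75,000
  ₹75,000 × 27% = ₹20,250

₹20,250 > ₹4,290, so the alternative floor tax is the binding amount.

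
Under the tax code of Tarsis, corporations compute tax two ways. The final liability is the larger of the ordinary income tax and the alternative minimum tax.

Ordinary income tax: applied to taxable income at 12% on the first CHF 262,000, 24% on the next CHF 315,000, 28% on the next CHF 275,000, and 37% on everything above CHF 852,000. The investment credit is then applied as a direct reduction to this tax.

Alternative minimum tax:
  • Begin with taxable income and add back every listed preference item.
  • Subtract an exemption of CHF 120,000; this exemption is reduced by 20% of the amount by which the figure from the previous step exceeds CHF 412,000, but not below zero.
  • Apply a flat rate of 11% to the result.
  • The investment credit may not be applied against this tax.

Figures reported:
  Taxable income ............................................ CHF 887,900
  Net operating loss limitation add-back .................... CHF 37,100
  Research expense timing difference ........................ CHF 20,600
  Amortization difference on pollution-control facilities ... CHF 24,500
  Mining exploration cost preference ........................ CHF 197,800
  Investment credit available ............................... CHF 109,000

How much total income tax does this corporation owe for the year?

Alternative minimum tax:
  Adjusted income: CHF 887,900 + CHF 37,100 + CHF 20,600 + CHF 24,500 + CHF 197,800 = CHF 1,167,900
  Exemption: 20% × (CHF 1,167,900 − CHF 412,000) = CHF 151,180 ≥ CHF 120,000, so the exemption is fully phased out
  Base: CHF 1,167,900 − CHF 0 = CHF 1,167,900
  CHF 1,167,900 × 11% = CHF 128,469

Ordinary income tax:
  CHF 262,000 × 12% = CHF 31,440
  CHF 315,000 × 24% = CHF 75,600
  CHF 275,000 × 28% = CHF 77,000
  CHF 35,900 × 37% = CHF 13,283
  → CHF 197,323
  Less investment credit CHF 109,000 → CHF 88,323

CHF 128,469 > CHF 88,323, so the alternative minimum tax is the binding amount.

CHF 128,469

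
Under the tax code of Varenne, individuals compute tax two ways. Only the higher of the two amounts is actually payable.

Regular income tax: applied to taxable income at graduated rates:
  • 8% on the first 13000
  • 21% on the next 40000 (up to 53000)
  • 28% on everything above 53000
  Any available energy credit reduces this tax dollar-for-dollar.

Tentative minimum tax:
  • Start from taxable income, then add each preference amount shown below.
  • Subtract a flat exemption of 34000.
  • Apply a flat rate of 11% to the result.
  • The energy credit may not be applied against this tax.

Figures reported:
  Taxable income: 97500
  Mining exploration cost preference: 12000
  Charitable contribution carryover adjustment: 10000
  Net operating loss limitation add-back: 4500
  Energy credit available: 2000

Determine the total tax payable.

Regular income tax:
  13000 × 8% = 1040
  40000 × 21% = 8400
  44500 × 28% = 12460
  → 21900
  Less energy credit 2000 → 19900

Tentative minimum tax:
  Adjusted income: 97500 + 12000 + 10000 + 4500 = 124000
  Less exemption 34000 → base 90000
  90000 × 11% = 9900

19900 > 9900, so the regular income tax governs.

19900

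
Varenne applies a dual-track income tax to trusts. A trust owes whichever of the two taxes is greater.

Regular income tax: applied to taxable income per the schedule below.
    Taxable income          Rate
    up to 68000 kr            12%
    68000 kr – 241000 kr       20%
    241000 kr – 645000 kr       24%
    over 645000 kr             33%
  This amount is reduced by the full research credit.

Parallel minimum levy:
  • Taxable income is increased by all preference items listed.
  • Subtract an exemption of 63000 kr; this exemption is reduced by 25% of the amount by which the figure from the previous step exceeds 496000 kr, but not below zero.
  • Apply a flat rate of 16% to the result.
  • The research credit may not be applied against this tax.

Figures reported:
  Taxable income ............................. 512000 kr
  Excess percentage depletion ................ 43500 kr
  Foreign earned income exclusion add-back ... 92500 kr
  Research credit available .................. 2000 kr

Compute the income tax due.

Regular income tax:
  68000 kr × 12% = 8160 kr
  173000 kr × 20% = 34600 kr
  271000 kr × 24% = 65040 kr
  → 107800 kr
  Less research credit 2000 kr → 105800 kr

Parallel minimum levy:
  Adjusted income: 512000 kr + 43500 kr + 92500 kr = 648000 kr
  Exemption: 63000 kr − 25% × (648000 kr − 496000 kr) = 63000 kr − 38000 kr = 25000 kr
  Base: 648000 kr − 25000 kr = 623000 kr
  623000 kr × 16% = 99680 kr

105800 kr > 99680 kr, so the regular income tax governs.

105800 kr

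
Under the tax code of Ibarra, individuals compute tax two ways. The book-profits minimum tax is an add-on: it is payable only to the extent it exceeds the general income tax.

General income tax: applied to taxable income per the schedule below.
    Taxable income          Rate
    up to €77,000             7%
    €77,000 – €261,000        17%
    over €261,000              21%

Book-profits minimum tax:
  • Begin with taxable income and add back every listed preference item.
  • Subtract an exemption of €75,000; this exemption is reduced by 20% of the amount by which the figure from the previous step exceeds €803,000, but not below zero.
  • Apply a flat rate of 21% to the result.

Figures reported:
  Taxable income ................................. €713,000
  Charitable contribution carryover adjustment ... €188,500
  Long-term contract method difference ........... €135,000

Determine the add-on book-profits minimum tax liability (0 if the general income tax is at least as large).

€80,132

Book-profits minimum tax:
  Adjusted income: €713,000 + €188,500 + €135,000 = €1,036,500
  Exemption: €75,000 − 20% × (€1,036,500 − €803,000) = €75,000 − €46,700 = €28,300
  Base: €1,036,500 − €28,300 = €1,008,200
  €1,008,200 × 21% = €211,722

General income tax:
  €77,000 × 7% = €5,390
  €184,000 × 17% = €31,280
  €452,000 × 21% = €94,920
  → €131,590

Excess of book-profits minimum tax over general income tax: €211,722 − €131,590 = €80,132.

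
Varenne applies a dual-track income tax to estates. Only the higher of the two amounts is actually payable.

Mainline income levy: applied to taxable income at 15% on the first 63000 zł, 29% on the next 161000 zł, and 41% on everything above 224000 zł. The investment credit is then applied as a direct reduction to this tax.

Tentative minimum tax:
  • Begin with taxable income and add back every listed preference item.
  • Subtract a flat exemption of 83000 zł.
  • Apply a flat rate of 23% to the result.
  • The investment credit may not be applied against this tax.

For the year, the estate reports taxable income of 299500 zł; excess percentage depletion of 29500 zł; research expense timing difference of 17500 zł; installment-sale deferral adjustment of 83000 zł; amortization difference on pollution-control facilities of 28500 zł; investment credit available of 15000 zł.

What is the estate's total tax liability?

Tentative minimum tax:
  Adjusted income: 299500 zł + 29500 zł + 17500 zł + 83000 zł + 28500 zł = 458000 zł
  Less exemption 83000 zł → base 375000 zł
  375000 zł × 23% = 86250 zł

Mainline income levy:
  63000 zł × 15% = 9450 zł
  161000 zł × 29% = 46690 zł
  75500 zł × 41% = 30955 zł
  → 87095 zł
  Less investment credit 15000 zł → 72095 zł

86250 zł > 72095 zł, so the tentative minimum tax is the binding amount.

86250 zł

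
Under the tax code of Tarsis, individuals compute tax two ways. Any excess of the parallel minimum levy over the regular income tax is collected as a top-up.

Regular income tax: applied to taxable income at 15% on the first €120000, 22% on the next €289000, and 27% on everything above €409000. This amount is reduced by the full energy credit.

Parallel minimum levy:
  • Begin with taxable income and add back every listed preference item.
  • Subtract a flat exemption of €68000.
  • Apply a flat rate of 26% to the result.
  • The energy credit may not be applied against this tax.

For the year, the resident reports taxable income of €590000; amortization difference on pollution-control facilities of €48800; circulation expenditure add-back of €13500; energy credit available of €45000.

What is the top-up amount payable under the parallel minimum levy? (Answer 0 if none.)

Regular income tax:
  €120000 × 15% = €18000
  €289000 × 22% = €63580
  €181000 × 27% = €48870
  → €130450
  Less energy credit €45000 → €85450

Parallel minimum levy:
  Adjusted income: €590000 + €48800 + €13500 = €652300
  Less exemption €68000 → base €584300
  €584300 × 26% = €151918

Excess of parallel minimum levy over regular income tax: €151918 − €85450 = €66468.

€66468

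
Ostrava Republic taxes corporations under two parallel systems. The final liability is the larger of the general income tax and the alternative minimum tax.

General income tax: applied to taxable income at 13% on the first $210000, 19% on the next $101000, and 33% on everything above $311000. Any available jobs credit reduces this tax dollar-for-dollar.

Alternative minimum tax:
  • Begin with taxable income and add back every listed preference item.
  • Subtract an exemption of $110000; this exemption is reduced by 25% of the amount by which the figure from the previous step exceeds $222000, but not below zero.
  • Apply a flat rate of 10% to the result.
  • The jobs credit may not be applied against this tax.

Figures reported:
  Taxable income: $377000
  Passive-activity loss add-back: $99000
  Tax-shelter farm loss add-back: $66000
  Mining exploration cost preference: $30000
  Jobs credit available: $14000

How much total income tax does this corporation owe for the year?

$54950

Alternative minimum tax:
  Adjusted income: $377000 + $99000 + $66000 + $30000 = $572000
  Exemption: $110000 − 25% × ($572000 − $222000) = $110000 − $87500 = $22500
  Base: $572000 − $22500 = $549500
  $549500 × 10% = $54950

General income tax:
  $210000 × 13% = $27300
  $101000 × 19% = $19190
  $66000 × 33% = $21780
  → $68270
  Less jobs credit $14000 → $54270

$54950 > $54270, so the alternative minimum tax is the binding amount.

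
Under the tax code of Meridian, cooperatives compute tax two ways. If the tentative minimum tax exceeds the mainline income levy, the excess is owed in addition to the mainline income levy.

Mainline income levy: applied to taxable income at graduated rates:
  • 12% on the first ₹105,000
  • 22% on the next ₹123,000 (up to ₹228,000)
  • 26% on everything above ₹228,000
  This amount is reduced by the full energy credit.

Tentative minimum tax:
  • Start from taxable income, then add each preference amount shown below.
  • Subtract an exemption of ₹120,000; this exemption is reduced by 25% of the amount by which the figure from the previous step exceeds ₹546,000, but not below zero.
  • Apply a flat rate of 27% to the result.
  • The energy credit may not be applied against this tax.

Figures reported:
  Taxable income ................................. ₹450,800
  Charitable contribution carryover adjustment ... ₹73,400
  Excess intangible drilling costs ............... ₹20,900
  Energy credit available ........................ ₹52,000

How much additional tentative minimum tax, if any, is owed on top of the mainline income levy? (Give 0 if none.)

₹69,189

Tentative minimum tax:
  Adjusted income: ₹450,800 + ₹73,400 + ₹20,900 = ₹545,100
  Exemption: ₹545,100 ≤ ₹546,000, so full ₹120,000 applies
  Base: ₹545,100 − ₹120,000 = ₹425,100
  ₹425,100 × 27% = ₹114,777

Mainline income levy:
  ₹105,000 × 12% = ₹12,600
  ₹123,000 × 22% = ₹27,060
  ₹222,800 × 26% = ₹57,928
  → ₹97,588
  Less energy credit ₹52,000 → ₹45,588

Excess of tentative minimum tax over mainline income levy: ₹114,777 − ₹45,588 = ₹69,189.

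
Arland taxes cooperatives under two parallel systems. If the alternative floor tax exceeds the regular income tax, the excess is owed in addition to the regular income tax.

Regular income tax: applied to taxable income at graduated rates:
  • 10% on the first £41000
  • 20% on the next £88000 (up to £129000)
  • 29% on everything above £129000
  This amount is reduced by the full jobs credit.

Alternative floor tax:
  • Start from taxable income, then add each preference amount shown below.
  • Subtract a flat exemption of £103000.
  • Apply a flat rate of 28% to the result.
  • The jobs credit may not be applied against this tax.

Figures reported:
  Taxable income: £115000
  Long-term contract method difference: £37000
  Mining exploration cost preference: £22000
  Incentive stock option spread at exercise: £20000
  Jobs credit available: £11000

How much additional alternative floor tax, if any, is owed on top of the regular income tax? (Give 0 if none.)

£17580

Alternative floor tax:
  Adjusted income: £115000 + £37000 + £22000 + £20000 = £194000
  Less exemption £103000 → base £91000
  £91000 × 28% = £25480

Regular income tax:
  £41000 × 10% = £4100
  £74000 × 20% = £14800
  → £18900
  Less jobs credit £11000 → £7900

Excess of alternative floor tax over regular income tax: £25480 − £7900 = £17580.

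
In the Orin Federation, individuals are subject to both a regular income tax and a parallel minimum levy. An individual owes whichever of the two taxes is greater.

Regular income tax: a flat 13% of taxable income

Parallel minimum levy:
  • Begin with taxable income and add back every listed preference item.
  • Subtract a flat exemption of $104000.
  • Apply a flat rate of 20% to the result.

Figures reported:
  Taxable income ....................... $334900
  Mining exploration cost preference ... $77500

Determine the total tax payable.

$61680

Regular income tax:
  $334900 × 13% = $43537

Parallel minimum levy:
  Adjusted income: $334900 + $77500 = $412400
  Less exemption $104000 → base $308400
  $308400 × 20% = $61680

$61680 > $43537, so the parallel minimum levy is the binding amount.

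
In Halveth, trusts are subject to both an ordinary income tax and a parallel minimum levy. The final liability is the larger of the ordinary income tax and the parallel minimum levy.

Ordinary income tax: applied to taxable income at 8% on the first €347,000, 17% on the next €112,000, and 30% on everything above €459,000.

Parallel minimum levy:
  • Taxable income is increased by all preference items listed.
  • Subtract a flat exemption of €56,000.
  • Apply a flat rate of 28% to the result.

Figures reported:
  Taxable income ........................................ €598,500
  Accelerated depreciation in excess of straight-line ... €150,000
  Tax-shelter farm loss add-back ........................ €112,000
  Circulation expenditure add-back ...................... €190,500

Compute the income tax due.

Parallel minimum levy:
  Adjusted income: €598,500 + €150,000 + €112,000 + €190,500 = €1,051,000
  Less exemption €56,000 → base €995,000
  €995,000 × 28% = €278,600

Ordinary income tax:
  €347,000 × 8% = €27,760
  €112,000 × 17% = €19,040
  €139,500 × 30% = €41,850
  → €88,650

€278,600 > €88,650, so the parallel minimum levy is the binding amount.

€278,600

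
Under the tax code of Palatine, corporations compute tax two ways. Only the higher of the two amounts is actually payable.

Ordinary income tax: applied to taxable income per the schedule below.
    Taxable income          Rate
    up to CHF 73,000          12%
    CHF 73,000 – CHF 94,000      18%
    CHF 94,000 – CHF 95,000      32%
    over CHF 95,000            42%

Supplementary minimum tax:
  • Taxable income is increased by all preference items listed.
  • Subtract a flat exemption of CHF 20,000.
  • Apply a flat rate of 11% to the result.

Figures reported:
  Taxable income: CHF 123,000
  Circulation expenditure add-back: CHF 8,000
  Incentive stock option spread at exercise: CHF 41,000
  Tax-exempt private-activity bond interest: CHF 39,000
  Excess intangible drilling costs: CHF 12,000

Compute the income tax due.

CHF 24,620

Ordinary income tax:
  CHF 73,000 × 12% = CHF 8,760
  CHF 21,000 × 18% = CHF 3,780
  CHF 1,000 × 32% = CHF 320
  CHF 28,000 × 42% = CHF 11,760
  → CHF 24,620

Supplementary minimum tax:
  Adjusted income: CHF 123,000 + CHF 8,000 + CHF 41,000 + CHF 39,000 + CHF 12,000 = CHF 223,000
  Less exemption CHF 20,000 → base CHF 203,000
  CHF 203,000 × 11% = CHF 22,330

CHF 24,620 > CHF 22,330, so the ordinary income tax governs.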